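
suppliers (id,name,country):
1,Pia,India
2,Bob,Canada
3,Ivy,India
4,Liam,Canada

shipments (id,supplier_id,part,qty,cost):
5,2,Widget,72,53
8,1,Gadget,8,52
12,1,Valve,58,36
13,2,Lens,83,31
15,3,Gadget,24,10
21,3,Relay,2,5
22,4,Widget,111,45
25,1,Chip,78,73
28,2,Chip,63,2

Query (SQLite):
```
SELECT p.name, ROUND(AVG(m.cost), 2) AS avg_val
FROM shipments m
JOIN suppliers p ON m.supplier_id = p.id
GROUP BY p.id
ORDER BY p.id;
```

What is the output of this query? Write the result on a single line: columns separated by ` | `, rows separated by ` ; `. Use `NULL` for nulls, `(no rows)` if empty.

Join each shipments row to its suppliers via supplier_id.
Group joined rows by suppliers.id; compute ROUND(AVG(m.cost), 2) per group.
  1: ids {8, 12, 25} → ROUND(AVG(m.cost), 2)=53.67
  2: ids {5, 13, 28} → ROUND(AVG(m.cost), 2)=28.67
  3: ids {15, 21} → ROUND(AVG(m.cost), 2)=7.5
  4: ids {22} → ROUND(AVG(m.cost), 2)=45

Pia | 53.67 ; Bob | 28.67 ; Ivy | 7.5 ; Liam | 45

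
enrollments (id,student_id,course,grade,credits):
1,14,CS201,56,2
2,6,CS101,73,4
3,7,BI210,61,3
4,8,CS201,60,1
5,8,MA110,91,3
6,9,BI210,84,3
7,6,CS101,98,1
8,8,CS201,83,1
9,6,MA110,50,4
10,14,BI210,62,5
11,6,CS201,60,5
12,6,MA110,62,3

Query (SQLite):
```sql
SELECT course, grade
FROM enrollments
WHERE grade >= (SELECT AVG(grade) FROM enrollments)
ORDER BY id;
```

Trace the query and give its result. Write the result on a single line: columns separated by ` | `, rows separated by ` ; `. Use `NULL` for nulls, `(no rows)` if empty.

CS101 | 73 ; MA110 | 91 ; BI210 | 84 ; CS101 | 98 ; CS201 | 83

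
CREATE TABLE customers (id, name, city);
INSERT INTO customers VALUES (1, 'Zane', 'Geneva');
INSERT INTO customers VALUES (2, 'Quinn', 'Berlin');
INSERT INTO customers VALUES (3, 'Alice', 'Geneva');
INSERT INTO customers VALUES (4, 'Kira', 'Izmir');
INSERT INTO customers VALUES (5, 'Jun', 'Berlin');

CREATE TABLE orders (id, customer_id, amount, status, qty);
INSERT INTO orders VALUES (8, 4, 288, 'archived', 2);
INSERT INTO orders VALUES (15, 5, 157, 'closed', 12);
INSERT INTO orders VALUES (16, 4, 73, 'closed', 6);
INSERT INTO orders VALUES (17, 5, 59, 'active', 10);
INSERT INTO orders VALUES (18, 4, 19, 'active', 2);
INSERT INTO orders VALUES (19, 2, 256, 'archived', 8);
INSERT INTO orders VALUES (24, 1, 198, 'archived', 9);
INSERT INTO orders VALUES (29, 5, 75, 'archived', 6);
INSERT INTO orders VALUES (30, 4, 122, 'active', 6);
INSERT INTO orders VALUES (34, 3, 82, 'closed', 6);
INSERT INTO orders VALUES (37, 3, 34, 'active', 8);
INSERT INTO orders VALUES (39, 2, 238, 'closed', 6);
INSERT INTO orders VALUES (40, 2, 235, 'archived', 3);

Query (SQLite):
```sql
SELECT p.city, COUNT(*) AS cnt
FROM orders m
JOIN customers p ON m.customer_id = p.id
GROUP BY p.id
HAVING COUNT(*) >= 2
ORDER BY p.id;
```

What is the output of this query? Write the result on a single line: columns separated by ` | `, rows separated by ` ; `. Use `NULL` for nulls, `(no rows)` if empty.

Berlin | 3 ; Geneva | 2 ; Izmir | 4 ; Berlin | 3

Join each orders row to its customers via customer_id.
Group joined rows by customers.id; compute COUNT(*) per group.
HAVING: keep groups with count ≥ 2.
  1: ids {24} → COUNT(*)=1
  2: ids {19, 39, 40} → COUNT(*)=3
  3: ids {34, 37} → COUNT(*)=2
  4: ids {8, 16, 18, 30} → COUNT(*)=4
  5: ids {15, 17, 29} → COUNT(*)=3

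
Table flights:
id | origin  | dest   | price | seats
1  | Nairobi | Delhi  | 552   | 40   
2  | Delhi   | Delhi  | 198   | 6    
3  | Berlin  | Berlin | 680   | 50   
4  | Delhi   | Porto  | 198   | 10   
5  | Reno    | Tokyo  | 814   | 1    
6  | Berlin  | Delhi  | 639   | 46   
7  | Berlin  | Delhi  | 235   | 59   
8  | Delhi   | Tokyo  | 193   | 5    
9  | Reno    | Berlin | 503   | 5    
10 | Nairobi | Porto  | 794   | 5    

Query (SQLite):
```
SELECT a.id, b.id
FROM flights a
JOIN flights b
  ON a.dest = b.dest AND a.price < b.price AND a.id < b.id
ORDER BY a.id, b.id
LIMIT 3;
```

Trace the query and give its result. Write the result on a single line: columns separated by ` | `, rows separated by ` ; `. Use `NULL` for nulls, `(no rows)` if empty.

1 | 6 ; 2 | 6 ; 2 | 7

Pairs (a,b) with same dest, a.price < b.price, a.id < b.id.
dest groups: Berlin:{3,9} Delhi:{1,2,6,7} Porto:{4,10} Tokyo:{5,8}
Ordered by (a.id, b.id); first 3.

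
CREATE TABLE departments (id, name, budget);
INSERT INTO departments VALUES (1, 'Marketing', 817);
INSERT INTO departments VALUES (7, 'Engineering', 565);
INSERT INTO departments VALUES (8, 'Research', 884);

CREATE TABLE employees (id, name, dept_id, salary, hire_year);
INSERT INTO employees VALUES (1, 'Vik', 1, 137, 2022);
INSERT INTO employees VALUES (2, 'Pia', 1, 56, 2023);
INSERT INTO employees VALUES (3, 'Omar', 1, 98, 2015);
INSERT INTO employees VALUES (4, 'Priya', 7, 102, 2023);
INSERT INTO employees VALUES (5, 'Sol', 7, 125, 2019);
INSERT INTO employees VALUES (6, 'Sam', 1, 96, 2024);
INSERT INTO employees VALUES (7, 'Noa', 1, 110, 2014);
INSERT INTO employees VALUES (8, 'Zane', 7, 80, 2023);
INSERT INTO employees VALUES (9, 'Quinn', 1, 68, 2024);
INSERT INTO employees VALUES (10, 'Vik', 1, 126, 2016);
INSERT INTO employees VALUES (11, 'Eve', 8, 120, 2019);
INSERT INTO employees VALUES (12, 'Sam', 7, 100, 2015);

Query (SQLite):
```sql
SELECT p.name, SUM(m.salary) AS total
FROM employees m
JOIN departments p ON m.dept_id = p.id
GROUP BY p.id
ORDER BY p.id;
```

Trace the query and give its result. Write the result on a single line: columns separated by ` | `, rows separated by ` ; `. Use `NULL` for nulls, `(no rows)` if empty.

Join each employees row to its departments via dept_id.
Group joined rows by departments.id; compute SUM(m.salary) per group.
  1: ids {1, 2, 3, 6, 7, 9, 10} → SUM(m.salary)=691
  7: ids {4, 5, 8, 12} → SUM(m.salary)=407
  8: ids {11} → SUM(m.salary)=120

Marketing | 691 ; Engineering | 407 ; Research | 120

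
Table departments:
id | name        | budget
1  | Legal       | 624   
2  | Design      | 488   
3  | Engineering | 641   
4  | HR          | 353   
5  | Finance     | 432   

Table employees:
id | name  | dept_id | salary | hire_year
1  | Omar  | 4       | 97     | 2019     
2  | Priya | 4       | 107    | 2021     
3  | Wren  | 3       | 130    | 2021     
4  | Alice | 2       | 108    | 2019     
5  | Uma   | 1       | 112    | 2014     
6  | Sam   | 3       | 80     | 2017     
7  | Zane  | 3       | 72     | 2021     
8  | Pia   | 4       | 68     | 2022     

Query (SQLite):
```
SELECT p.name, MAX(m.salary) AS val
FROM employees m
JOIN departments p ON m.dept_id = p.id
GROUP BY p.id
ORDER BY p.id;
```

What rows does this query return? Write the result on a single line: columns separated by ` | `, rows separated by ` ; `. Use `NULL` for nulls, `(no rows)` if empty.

Legal | 112 ; Design | 108 ; Engineering | 130 ; HR | 107

Join each employees row to its departments via dept_id.
Group joined rows by departments.id; compute MAX(m.salary) per group.
  1: ids {5} → MAX(m.salary)=112
  2: ids {4} → MAX(m.salary)=108
  3: ids {3, 6, 7} → MAX(m.salary)=130
  4: ids {1, 2, 8} → MAX(m.salary)=107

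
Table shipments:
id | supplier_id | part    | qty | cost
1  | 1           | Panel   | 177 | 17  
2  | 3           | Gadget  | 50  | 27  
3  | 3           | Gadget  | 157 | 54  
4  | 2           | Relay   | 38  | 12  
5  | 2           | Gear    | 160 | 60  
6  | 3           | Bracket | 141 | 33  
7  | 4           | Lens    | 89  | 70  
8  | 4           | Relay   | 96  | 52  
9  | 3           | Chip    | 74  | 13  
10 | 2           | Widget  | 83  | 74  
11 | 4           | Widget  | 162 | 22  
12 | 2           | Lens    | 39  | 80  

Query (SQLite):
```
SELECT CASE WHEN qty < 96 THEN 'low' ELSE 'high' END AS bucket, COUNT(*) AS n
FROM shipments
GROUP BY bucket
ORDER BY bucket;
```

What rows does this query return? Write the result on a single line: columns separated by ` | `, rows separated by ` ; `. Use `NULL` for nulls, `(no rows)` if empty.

high | 6 ; low | 6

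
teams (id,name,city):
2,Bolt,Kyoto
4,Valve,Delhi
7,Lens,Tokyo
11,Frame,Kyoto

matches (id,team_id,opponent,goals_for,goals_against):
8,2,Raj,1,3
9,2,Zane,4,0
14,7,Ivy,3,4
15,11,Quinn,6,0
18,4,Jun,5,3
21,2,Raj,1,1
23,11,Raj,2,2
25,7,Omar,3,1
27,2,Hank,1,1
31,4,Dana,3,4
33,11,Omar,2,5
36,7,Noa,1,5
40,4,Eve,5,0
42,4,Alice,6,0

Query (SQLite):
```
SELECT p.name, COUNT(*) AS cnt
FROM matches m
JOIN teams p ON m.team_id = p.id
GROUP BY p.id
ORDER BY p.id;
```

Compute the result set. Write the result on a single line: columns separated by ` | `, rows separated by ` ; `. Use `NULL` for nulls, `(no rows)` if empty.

Join each matches row to its teams via team_id.
Group joined rows by teams.id; compute COUNT(*) per group.
  2: ids {8, 9, 21, 27} → COUNT(*)=4
  4: ids {18, 31, 40, 42} → COUNT(*)=4
  7: ids {14, 25, 36} → COUNT(*)=3
  11: ids {15, 23, 33} → COUNT(*)=3

Bolt | 4 ; Valve | 4 ; Lens | 3 ; Frame | 3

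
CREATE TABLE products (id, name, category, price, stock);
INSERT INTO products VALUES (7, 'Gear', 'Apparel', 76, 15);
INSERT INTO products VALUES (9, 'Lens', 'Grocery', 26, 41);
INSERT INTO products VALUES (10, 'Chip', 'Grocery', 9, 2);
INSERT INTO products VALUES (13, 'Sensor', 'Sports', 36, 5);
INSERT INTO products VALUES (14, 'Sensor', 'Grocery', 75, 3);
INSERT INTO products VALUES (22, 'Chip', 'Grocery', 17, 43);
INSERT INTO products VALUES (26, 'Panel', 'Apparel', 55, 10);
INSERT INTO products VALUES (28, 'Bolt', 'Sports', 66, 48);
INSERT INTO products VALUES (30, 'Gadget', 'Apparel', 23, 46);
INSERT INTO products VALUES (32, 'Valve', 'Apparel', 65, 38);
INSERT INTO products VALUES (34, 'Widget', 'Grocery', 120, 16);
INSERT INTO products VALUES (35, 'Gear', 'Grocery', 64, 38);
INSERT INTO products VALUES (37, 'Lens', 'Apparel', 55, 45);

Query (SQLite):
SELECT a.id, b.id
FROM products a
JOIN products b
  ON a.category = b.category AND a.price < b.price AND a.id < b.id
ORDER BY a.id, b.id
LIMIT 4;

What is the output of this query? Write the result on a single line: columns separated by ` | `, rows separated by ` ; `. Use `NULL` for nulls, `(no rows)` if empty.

Pairs (a,b) with same category, a.price < b.price, a.id < b.id.
category groups: Apparel:{7,26,30,32,37} Grocery:{9,10,14,22,34,35} Sports:{13,28}
Ordered by (a.id, b.id); first 4.

9 | 14 ; 9 | 34 ; 9 | 35 ; 10 | 14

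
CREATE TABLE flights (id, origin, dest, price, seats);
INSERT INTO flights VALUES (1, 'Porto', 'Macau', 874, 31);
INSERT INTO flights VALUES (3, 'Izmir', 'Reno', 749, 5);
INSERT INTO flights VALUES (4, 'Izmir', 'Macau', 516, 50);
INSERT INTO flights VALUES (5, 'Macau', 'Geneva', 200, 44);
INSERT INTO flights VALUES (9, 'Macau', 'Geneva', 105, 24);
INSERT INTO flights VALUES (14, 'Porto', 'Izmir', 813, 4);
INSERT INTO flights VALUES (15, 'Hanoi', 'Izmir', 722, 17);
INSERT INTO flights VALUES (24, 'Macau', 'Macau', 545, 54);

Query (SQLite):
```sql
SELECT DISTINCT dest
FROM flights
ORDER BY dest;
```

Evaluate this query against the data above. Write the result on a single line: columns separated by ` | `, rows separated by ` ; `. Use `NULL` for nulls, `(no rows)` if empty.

Collect distinct dest values from flights.

Geneva ; Izmir ; Macau ; Reno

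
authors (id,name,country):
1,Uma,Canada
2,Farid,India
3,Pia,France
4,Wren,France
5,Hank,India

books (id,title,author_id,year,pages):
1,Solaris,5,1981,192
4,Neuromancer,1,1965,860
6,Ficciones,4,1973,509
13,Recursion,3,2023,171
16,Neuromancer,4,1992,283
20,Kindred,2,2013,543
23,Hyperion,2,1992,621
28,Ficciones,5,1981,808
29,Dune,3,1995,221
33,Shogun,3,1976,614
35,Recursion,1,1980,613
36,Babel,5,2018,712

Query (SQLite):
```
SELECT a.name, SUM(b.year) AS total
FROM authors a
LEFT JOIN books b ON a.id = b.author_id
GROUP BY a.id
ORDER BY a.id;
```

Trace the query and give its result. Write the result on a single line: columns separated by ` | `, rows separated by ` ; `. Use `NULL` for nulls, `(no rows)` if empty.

LEFT JOIN keeps every authors row; unmatched ones get NULL for books columns.
Group by authors.id and compute SUM(b.year). SUM over an all-NULL group is NULL.
  1: ids {4, 35} → SUM(b.year)=3945
  2: ids {20, 23} → SUM(b.year)=4005
  3: ids {13, 29, 33} → SUM(b.year)=5994
  4: ids {6, 16} → SUM(b.year)=3965
  5: ids {1, 28, 36} → SUM(b.year)=5980

Uma | 3945 ; Farid | 4005 ; Pia | 5994 ; Wren | 3965 ; Hank | 5980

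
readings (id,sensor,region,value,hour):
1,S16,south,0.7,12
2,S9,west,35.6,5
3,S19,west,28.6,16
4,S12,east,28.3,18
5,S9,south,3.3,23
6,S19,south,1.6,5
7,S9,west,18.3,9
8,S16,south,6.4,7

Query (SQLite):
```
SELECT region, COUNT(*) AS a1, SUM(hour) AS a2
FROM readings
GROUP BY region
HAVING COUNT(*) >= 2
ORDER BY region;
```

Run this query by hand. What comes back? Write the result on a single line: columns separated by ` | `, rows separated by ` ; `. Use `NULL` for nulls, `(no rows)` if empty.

south | 4 | 47 ; west | 3 | 30

Group readings by region.
Per group compute: COUNT(*), SUM(hour).
HAVING: drop groups with fewer than 2 rows.
  east: ids {4} → COUNT(*)=1, SUM(hour)=18
  south: ids {1, 5, 6, 8} → COUNT(*)=4, SUM(hour)=47
  west: ids {2, 3, 7} → COUNT(*)=3, SUM(hour)=30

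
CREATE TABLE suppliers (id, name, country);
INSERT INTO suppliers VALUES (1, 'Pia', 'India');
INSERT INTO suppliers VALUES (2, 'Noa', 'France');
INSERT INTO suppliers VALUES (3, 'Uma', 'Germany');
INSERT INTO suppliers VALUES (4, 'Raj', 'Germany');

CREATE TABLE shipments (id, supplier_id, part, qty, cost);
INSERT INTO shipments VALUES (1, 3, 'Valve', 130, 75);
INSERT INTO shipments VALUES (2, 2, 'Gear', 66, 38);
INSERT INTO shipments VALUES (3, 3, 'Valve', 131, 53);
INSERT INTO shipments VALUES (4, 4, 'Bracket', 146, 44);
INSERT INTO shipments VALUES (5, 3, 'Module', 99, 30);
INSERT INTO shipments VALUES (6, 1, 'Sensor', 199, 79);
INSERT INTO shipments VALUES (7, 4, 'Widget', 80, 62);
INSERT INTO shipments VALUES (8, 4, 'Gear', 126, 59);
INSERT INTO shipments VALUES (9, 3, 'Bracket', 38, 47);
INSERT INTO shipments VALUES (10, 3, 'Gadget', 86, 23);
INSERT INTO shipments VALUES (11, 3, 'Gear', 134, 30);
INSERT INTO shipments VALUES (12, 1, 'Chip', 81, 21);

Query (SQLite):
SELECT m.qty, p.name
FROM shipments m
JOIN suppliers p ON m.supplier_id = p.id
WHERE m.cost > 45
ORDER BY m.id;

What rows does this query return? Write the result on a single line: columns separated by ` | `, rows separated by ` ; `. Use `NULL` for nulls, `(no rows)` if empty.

130 | Uma ; 131 | Uma ; 199 | Pia ; 80 | Raj ; 126 | Raj ; 38 | Uma

Each shipments row matches the suppliers row where supplier_id = suppliers.id.
Then keep rows with m.cost > 45.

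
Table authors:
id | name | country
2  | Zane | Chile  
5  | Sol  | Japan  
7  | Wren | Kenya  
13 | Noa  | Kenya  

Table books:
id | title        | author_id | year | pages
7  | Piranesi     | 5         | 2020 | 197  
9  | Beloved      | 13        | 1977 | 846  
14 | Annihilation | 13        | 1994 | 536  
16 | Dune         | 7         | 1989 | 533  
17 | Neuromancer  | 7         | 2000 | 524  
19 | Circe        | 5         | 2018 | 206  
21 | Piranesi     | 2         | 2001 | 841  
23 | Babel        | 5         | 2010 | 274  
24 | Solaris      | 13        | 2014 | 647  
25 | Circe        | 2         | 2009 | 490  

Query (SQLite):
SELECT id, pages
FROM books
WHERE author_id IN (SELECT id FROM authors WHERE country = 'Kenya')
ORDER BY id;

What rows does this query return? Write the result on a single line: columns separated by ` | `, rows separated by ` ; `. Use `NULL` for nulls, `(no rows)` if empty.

9 | 846 ; 14 | 536 ; 16 | 533 ; 17 | 524 ; 24 | 647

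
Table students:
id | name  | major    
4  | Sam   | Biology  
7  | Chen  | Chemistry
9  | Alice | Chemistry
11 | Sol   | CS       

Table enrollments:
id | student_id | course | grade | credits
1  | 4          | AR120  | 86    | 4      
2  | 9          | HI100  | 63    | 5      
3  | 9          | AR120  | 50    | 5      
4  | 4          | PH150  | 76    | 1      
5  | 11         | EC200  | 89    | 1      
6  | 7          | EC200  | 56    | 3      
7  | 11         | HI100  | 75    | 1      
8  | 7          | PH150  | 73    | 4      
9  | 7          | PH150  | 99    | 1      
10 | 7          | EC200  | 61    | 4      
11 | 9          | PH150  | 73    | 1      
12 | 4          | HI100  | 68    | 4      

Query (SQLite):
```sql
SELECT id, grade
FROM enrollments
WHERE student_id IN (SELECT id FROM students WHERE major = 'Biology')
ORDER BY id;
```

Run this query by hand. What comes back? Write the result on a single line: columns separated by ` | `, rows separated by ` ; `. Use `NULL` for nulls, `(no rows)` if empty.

1 | 86 ; 4 | 76 ; 12 | 68

Inner query: students.id where major = 'Biology'.
Outer: keep enrollments rows whose student_id is in that set.
Inner query → {4}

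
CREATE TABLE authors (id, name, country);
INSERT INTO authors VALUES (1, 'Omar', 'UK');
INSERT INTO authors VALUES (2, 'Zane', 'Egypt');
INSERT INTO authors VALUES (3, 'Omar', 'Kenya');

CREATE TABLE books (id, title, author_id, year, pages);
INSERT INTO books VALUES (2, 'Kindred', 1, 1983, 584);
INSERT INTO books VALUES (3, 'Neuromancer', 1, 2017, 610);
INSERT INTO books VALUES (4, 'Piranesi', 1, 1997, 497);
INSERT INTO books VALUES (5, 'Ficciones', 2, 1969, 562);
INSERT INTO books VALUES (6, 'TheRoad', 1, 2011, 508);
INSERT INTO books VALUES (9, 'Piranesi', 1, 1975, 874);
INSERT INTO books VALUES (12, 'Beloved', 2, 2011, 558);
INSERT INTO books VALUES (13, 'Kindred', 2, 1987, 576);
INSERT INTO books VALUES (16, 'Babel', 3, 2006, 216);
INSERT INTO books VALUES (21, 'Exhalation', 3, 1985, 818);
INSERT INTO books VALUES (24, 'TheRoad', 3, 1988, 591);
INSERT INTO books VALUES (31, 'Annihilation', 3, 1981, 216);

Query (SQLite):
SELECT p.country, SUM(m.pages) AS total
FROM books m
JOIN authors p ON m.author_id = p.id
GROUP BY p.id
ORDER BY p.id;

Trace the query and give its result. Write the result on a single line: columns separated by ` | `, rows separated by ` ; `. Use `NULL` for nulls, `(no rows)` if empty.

UK | 3073 ; Egypt | 1696 ; Kenya | 1841

Join each books row to its authors via author_id.
Group joined rows by authors.id; compute SUM(m.pages) per group.
  1: ids {2, 3, 4, 6, 9} → SUM(m.pages)=3073
  2: ids {5, 12, 13} → SUM(m.pages)=1696
  3: ids {16, 21, 24, 31} → SUM(m.pages)=1841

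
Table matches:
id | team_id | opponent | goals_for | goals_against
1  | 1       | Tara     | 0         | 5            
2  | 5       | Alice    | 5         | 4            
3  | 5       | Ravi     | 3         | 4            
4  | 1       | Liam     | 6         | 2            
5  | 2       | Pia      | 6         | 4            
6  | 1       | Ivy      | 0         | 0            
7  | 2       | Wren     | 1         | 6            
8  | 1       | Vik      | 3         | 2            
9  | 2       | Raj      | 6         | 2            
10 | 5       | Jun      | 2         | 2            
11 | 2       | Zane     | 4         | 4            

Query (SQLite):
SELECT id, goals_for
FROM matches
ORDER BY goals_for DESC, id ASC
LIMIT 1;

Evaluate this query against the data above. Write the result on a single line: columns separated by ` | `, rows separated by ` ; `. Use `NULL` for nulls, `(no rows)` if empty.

4 | 6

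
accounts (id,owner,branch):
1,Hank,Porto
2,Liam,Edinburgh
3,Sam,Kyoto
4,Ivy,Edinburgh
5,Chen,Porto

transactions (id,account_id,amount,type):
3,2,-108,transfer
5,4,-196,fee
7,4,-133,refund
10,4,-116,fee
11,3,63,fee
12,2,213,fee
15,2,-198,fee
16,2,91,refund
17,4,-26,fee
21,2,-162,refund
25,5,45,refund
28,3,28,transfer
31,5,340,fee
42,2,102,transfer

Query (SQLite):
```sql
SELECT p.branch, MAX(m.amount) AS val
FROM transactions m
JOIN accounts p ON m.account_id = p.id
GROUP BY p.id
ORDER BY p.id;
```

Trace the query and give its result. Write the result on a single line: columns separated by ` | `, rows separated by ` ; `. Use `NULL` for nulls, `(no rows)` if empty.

Join each transactions row to its accounts via account_id.
Group joined rows by accounts.id; compute MAX(m.amount) per group.
  2: ids {3, 12, 15, 16, 21, 42} → MAX(m.amount)=213
  3: ids {11, 28} → MAX(m.amount)=63
  4: ids {5, 7, 10, 17} → MAX(m.amount)=-26
  5: ids {25, 31} → MAX(m.amount)=340

Edinburgh | 213 ; Kyoto | 63 ; Edinburgh | -26 ; Porto | 340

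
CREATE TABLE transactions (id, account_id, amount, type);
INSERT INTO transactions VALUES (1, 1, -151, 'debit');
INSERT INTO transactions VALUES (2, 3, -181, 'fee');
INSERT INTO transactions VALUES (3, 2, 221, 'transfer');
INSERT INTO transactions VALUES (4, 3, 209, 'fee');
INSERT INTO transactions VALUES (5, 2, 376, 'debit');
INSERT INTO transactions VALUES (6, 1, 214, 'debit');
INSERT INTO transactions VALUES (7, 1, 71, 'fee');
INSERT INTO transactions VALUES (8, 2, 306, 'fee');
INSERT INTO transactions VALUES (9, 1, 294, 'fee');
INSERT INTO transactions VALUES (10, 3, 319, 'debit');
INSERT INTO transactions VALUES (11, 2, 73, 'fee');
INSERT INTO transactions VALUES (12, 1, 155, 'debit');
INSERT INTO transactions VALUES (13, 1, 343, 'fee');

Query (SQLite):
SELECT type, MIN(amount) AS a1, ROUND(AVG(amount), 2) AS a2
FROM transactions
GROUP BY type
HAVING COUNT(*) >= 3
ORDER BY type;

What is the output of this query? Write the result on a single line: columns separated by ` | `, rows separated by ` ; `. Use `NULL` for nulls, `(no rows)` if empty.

Group transactions by type.
Per group compute: MIN(amount), ROUND(AVG(amount), 2).
HAVING: drop groups with fewer than 3 rows.
  debit: ids {1, 5, 6, 10, 12} → MIN(amount)=-151, ROUND(AVG(amount), 2)=182.6
  fee: ids {2, 4, 7, 8, 9, 11, 13} → MIN(amount)=-181, ROUND(AVG(amount), 2)=159.29
  transfer: ids {3} → MIN(amount)=221, ROUND(AVG(amount), 2)=221

debit | -151 | 182.6 ; fee | -181 | 159.29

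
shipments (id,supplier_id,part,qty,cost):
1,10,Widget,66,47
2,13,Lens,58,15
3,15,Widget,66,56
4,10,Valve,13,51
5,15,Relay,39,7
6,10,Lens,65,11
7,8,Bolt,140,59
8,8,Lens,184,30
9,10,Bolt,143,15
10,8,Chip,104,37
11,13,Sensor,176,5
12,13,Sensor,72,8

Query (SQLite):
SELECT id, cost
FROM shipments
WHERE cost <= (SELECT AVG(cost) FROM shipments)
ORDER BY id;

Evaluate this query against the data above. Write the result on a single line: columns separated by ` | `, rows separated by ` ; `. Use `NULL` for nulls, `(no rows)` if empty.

Scalar subquery: AVG(cost) over all shipments rows = 28.416667 (≈; comparison uses full precision).
Keep rows where cost <= that value.

2 | 15 ; 5 | 7 ; 6 | 11 ; 9 | 15 ; 11 | 5 ; 12 | 8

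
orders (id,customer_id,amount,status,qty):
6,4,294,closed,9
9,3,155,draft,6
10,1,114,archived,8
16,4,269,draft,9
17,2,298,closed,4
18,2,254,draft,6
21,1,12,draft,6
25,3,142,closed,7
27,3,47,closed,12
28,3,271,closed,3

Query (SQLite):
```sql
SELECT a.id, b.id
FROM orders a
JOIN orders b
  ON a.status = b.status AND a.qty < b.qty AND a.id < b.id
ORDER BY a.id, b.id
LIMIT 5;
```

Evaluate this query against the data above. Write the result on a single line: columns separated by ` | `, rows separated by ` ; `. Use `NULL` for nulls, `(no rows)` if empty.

6 | 27 ; 9 | 16 ; 17 | 25 ; 17 | 27 ; 25 | 27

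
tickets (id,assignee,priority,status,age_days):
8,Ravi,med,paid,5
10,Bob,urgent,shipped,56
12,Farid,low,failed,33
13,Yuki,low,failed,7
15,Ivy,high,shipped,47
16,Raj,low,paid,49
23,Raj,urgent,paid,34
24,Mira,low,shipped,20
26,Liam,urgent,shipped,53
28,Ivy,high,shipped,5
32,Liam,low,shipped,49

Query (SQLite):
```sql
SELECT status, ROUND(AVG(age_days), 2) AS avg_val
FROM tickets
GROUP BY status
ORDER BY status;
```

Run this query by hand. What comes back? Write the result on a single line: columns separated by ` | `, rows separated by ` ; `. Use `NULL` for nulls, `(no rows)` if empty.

Partition tickets by status; compute ROUND(AVG(age_days), 2) within each group.
  failed: ids {12, 13} → ROUND(AVG(age_days), 2)=20
  paid: ids {8, 16, 23} → ROUND(AVG(age_days), 2)=29.33
  shipped: ids {10, 15, 24, 26, 28, 32} → ROUND(AVG(age_days), 2)=38.33

failed | 20 ; paid | 29.33 ; shipped | 38.33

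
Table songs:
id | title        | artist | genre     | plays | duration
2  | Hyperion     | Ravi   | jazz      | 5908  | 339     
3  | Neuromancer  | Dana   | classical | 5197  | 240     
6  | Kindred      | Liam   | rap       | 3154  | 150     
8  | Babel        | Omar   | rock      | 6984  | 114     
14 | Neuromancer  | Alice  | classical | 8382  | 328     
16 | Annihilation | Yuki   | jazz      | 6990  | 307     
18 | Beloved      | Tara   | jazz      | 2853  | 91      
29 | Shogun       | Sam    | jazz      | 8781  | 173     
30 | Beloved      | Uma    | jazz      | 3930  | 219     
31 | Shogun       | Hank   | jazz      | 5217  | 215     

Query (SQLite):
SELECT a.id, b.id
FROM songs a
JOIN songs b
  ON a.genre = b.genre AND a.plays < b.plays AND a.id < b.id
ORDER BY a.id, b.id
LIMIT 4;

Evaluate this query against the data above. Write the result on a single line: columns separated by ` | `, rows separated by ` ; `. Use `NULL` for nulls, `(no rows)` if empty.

2 | 16 ; 2 | 29 ; 3 | 14 ; 16 | 29

Pairs (a,b) with same genre, a.plays < b.plays, a.id < b.id.
genre groups: classical:{3,14} jazz:{2,16,18,29,30,31} rap:{6} rock:{8}
Ordered by (a.id, b.id); first 4.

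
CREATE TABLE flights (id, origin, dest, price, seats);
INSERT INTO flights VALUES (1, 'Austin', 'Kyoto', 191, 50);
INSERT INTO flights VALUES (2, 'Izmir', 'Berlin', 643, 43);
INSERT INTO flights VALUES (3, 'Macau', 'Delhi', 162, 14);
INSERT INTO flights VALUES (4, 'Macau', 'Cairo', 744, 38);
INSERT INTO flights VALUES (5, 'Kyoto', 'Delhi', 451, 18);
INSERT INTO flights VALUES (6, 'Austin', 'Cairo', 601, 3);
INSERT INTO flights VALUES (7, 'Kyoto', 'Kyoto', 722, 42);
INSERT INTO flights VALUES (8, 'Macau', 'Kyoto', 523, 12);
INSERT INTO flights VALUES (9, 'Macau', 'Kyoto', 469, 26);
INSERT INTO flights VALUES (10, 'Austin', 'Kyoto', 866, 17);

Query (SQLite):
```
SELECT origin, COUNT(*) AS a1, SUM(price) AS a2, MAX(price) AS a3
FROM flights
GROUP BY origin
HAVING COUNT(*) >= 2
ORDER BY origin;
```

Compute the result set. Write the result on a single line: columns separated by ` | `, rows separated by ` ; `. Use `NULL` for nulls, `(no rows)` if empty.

Austin | 3 | 1658 | 866 ; Kyoto | 2 | 1173 | 722 ; Macau | 4 | 1898 | 744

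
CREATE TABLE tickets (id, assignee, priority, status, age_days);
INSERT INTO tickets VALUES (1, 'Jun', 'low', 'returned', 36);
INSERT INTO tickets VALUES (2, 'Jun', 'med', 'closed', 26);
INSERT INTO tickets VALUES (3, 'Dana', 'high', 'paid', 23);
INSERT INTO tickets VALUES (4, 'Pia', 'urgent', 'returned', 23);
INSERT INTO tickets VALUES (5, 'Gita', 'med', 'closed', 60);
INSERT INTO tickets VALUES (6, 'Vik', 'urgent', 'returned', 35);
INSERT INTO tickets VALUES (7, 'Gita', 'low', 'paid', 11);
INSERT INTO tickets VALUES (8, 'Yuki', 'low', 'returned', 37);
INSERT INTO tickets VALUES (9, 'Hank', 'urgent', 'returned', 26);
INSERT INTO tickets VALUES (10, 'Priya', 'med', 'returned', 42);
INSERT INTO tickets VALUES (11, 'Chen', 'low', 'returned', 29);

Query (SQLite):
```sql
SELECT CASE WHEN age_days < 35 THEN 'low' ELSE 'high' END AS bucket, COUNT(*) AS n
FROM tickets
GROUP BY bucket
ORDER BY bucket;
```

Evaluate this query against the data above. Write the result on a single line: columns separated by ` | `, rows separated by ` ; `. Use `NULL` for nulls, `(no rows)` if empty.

Bucket rows by age_days < 35 → 'low' else 'high'; count each bucket.

high | 5 ; low | 6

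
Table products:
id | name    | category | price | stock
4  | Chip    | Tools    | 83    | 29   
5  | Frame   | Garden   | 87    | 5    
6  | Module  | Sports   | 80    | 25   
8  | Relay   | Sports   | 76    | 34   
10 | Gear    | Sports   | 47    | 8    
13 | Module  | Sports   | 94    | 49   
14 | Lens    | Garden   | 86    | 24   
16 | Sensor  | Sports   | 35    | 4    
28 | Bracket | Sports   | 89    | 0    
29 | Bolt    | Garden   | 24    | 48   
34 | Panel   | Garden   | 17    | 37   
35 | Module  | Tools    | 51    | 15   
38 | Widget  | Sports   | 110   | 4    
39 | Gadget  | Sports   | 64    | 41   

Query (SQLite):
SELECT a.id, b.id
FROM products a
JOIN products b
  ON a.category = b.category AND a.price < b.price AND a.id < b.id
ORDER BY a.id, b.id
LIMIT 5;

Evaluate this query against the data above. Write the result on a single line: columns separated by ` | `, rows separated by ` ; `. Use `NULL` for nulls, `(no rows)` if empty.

Pairs (a,b) with same category, a.price < b.price, a.id < b.id.
category groups: Garden:{5,14,29,34} Sports:{6,8,10,13,16,28,38,39} Tools:{4,35}
Ordered by (a.id, b.id); first 5.

6 | 13 ; 6 | 28 ; 6 | 38 ; 8 | 13 ; 8 | 28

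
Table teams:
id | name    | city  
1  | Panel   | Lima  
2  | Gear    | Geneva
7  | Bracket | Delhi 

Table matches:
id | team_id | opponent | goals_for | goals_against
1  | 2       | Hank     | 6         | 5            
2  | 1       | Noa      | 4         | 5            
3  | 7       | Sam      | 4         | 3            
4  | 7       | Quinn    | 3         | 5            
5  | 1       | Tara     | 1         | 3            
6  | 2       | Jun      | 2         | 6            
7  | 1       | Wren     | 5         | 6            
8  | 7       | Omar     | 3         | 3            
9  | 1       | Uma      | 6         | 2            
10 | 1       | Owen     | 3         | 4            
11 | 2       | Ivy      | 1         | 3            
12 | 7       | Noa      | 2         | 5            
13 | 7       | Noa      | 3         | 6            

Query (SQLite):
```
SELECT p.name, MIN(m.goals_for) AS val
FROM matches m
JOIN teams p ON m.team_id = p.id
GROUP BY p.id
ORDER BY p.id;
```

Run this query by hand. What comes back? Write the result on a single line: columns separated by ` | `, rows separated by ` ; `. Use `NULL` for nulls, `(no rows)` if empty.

Panel | 1 ; Gear | 1 ; Bracket | 2

Join each matches row to its teams via team_id.
Group joined rows by teams.id; compute MIN(m.goals_for) per group.
  1: ids {2, 5, 7, 9, 10} → MIN(m.goals_for)=1
  2: ids {1, 6, 11} → MIN(m.goals_for)=1
  7: ids {3, 4, 8, 12, 13} → MIN(m.goals_for)=2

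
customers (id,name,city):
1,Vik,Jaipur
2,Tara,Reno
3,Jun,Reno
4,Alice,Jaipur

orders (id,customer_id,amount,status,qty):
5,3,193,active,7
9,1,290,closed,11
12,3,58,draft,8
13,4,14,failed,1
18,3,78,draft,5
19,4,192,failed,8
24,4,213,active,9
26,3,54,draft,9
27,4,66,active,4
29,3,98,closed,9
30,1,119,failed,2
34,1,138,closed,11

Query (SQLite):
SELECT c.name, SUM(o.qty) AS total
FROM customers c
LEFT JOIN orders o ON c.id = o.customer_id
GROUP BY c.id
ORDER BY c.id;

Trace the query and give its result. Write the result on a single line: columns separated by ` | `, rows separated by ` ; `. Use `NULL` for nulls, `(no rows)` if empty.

LEFT JOIN keeps every customers row; unmatched ones get NULL for orders columns.
Group by customers.id and compute SUM(o.qty). SUM over an all-NULL group is NULL.
  1: ids {9, 30, 34} → SUM(o.qty)=24
  2: ids {—} → SUM(o.qty)=NULL
  3: ids {5, 12, 18, 26, 29} → SUM(o.qty)=38
  4: ids {13, 19, 24, 27} → SUM(o.qty)=22

Vik | 24 ; Tara | NULL ; Jun | 38 ; Alice | 22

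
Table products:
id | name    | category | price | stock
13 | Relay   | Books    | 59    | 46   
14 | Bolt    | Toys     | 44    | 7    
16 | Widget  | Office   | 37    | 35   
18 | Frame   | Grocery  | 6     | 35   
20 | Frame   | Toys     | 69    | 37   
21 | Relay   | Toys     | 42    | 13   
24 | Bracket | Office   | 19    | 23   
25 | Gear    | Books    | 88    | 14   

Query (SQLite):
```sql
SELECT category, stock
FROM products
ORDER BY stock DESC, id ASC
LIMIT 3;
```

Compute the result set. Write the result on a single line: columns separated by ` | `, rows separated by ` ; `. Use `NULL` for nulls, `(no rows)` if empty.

Sort by stock desc, tiebreak id asc: (46, id=13), (37, id=20), (35, id=16), (35, id=18), (23, id=24), (14, id=25) …. Take first 3.

Books | 46 ; Toys | 37 ; Office | 35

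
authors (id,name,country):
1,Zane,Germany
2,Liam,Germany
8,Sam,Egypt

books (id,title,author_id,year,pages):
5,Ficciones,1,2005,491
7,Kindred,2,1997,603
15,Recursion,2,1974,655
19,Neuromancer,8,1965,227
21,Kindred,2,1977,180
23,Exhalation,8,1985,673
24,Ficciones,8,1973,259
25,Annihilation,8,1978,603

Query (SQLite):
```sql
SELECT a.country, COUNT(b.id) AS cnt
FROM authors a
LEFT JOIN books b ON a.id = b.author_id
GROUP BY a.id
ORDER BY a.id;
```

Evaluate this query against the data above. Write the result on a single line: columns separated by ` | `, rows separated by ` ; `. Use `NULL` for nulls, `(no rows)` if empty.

Germany | 1 ; Germany | 3 ; Egypt | 4

LEFT JOIN keeps every authors row; unmatched ones get NULL for books columns.
Group by authors.id and compute COUNT(b.id). COUNT(col) of an all-NULL group is 0.
  1: ids {5} → COUNT(b.id)=1
  2: ids {7, 15, 21} → COUNT(b.id)=3
  8: ids {19, 23, 24, 25} → COUNT(b.id)=4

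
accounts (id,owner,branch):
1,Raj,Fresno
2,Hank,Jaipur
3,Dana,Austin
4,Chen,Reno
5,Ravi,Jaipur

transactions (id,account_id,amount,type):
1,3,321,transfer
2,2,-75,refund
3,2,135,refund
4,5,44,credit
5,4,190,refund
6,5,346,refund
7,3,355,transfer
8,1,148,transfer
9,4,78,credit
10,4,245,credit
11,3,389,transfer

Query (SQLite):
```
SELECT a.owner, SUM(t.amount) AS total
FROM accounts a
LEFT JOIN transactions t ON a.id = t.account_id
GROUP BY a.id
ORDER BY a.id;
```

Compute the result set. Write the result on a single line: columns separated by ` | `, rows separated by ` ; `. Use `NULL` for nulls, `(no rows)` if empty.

Raj | 148 ; Hank | 60 ; Dana | 1065 ; Chen | 513 ; Ravi | 390

LEFT JOIN keeps every accounts row; unmatched ones get NULL for transactions columns.
Group by accounts.id and compute SUM(t.amount). SUM over an all-NULL group is NULL.
  1: ids {8} → SUM(t.amount)=148
  2: ids {2, 3} → SUM(t.amount)=60
  3: ids {1, 7, 11} → SUM(t.amount)=1065
  4: ids {5, 9, 10} → SUM(t.amount)=513
  5: ids {4, 6} → SUM(t.amount)=390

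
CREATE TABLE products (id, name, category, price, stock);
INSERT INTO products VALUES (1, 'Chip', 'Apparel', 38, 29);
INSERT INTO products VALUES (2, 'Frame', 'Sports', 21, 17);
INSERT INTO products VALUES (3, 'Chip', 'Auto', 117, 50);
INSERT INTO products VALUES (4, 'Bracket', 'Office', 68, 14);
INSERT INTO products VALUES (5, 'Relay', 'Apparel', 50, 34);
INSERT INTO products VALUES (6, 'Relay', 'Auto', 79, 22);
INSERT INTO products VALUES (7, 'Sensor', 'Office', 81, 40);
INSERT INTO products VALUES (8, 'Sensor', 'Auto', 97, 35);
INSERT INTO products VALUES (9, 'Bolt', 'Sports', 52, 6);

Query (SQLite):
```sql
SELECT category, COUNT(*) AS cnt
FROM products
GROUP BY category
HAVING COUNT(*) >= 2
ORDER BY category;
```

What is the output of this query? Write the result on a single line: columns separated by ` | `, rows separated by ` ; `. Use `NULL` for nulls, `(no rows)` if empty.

Apparel | 2 ; Auto | 3 ; Office | 2 ; Sports | 2

Partition products by category; compute COUNT(*) within each group.
HAVING: keep groups with count ≥ 2.
  Apparel: ids {1, 5} → COUNT(*)=2
  Auto: ids {3, 6, 8} → COUNT(*)=3
  Office: ids {4, 7} → COUNT(*)=2
  Sports: ids {2, 9} → COUNT(*)=2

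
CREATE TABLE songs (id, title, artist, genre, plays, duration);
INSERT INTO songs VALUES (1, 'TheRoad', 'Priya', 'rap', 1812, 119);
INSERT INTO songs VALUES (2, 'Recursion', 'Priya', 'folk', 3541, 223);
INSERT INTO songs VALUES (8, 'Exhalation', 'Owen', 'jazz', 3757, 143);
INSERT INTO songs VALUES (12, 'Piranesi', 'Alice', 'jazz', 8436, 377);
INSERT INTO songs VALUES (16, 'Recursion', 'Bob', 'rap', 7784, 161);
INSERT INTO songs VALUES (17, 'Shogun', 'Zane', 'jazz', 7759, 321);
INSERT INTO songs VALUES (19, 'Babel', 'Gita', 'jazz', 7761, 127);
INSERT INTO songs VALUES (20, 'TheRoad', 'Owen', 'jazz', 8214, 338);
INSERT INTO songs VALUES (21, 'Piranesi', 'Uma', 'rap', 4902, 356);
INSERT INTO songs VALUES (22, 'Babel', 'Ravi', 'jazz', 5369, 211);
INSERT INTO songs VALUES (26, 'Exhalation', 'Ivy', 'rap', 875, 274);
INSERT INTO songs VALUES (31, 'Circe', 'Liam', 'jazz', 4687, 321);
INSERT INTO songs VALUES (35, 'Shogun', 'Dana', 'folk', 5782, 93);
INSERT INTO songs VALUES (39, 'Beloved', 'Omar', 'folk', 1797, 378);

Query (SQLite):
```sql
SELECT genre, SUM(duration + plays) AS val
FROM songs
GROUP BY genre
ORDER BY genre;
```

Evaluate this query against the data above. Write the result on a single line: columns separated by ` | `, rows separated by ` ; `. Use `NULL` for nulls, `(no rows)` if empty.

folk | 11814 ; jazz | 47821 ; rap | 16283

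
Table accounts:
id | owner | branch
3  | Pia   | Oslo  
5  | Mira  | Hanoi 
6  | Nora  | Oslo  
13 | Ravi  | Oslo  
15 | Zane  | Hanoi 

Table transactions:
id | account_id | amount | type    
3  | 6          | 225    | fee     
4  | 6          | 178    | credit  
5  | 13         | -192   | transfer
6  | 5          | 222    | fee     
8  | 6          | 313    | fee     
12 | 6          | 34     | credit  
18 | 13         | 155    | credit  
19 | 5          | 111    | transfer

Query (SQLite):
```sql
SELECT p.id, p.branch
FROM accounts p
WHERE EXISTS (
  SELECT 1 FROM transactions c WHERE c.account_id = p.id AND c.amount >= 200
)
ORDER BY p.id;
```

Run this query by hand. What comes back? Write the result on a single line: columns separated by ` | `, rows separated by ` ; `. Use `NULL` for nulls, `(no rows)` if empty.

For each accounts row, check whether any transactions with matching account_id has amount >= 200.
Keep rows where that is true.

5 | Hanoi ; 6 | Oslo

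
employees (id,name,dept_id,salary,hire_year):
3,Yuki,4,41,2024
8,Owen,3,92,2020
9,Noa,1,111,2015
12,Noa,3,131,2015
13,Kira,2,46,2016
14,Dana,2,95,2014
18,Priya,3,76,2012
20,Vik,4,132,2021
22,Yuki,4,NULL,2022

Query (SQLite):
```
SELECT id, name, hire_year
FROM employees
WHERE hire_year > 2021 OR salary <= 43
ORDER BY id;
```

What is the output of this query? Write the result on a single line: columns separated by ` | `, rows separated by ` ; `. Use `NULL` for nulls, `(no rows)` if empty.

hire_year > 2021: ids {3, 22}
salary <= 43: ids {3}
Combine with OR.

3 | Yuki | 2024 ; 22 | Yuki | 2022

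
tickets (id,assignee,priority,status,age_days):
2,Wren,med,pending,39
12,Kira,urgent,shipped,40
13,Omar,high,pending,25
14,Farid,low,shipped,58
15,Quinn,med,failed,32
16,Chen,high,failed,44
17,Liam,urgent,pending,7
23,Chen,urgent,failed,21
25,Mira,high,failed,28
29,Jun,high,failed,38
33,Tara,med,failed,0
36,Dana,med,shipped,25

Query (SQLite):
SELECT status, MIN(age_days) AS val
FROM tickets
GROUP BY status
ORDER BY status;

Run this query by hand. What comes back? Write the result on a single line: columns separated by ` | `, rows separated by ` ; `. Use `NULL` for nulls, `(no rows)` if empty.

Partition tickets by status; compute MIN(age_days) within each group.
  failed: ids {15, 16, 23, 25, 29, 33} → MIN(age_days)=0
  pending: ids {2, 13, 17} → MIN(age_days)=7
  shipped: ids {12, 14, 36} → MIN(age_days)=25

failed | 0 ; pending | 7 ; shipped | 25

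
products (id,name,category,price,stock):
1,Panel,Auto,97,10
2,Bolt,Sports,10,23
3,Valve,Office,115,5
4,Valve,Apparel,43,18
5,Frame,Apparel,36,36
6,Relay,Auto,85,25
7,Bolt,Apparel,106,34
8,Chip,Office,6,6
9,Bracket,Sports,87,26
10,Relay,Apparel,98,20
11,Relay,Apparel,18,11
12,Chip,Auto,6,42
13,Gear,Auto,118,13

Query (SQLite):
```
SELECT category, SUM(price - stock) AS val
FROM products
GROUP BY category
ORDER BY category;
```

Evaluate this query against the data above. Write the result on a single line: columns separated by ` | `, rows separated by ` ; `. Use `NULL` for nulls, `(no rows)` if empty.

Apparel | 182 ; Auto | 216 ; Office | 110 ; Sports | 48

For each row compute price - stock.
Group by category; take SUM of the expression per group.
  Apparel: ids {4, 5, 7, 10, 11} → SUM(price - stock)=182
  Auto: ids {1, 6, 12, 13} → SUM(price - stock)=216
  Office: ids {3, 8} → SUM(price - stock)=110
  Sports: ids {2, 9} → SUM(price - stock)=48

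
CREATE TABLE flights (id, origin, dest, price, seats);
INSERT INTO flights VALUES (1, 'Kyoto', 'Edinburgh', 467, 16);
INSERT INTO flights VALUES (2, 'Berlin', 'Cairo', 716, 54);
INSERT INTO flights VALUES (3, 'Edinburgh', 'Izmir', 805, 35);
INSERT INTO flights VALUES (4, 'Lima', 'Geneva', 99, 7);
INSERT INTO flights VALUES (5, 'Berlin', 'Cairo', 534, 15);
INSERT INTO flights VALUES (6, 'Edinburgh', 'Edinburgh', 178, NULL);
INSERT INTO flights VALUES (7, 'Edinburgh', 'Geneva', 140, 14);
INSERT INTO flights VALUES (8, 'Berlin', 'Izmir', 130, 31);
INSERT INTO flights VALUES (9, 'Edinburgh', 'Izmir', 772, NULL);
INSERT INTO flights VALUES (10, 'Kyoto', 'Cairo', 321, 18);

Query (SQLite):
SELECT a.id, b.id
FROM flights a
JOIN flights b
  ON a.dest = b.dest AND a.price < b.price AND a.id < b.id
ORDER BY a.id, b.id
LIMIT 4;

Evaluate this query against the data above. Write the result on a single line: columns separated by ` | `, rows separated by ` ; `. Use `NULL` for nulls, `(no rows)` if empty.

4 | 7 ; 8 | 9

Pairs (a,b) with same dest, a.price < b.price, a.id < b.id.
dest groups: Cairo:{2,5,10} Edinburgh:{1,6} Geneva:{4,7} Izmir:{3,8,9}
Ordered by (a.id, b.id); first 4.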